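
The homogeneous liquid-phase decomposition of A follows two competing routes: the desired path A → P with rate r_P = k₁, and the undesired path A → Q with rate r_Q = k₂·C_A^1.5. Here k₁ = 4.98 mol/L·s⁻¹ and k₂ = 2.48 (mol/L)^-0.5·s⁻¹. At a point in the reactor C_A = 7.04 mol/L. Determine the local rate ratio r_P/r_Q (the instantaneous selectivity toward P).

S_{P/Q} = r_P/r_Q = (k₁)/(k₂·C_A^1.5) = (k₁/k₂)·C_A^-1.5.
= (4.98) / (2.48×7.040^1.5) = 4.980/46.32 = 0.108.
The undesired path is higher order in A, so low C_A (CSTR or dilute feed) favours P.

0.108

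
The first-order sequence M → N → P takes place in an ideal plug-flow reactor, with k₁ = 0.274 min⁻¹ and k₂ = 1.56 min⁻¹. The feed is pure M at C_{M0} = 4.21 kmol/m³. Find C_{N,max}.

For a first-order series the maximum intermediate yield is C_{N,max}/C_{M0} = (k₁/k₂)^[k₂/(k₂−k₁)].
= (0.274/1.56)^(1.56/(1.56−0.274)) = (0.1756)^(1.213) = 0.1213.
C_{N,max} = 0.1213×4.21 = 0.510 kmol/m³.

0.510 kmol/m³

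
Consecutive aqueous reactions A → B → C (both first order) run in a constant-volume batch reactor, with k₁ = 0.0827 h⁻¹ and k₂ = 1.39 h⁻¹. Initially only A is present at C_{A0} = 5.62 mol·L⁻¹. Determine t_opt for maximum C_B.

For first-order series the maximum of C_B occurs at t_opt = ln(k₂/k₁)/(k₂−k₁).
= ln(1.39/0.0827)/(1.39−0.0827) = ln(16.81)/1.307 = 2.822/1.307 = 2.16 h.

2.16 h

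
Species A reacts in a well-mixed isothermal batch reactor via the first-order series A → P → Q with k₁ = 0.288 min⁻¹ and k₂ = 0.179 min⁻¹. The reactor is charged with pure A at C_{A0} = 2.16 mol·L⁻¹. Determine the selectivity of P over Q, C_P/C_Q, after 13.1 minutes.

The intermediate concentration in a first-order A→B→C sequence is C_P = k₁C_{A0}(e^(−k₁t) − e^(−k₂t))/(k₂−k₁).
e^(−k₁t) = e^(−0.288×13.1) = e^(−3.773) = 0.02299; e^(−k₂t) = e^(−2.345) = 0.09586.
C_P = 0.288×2.16/(0.179−0.288) × (0.02299−0.09586) = (-5.707)×(-0.07287) = 0.4159 mol·L⁻¹.
C_A = C_{A0}e^(−k₁t) = 0.04965 mol·L⁻¹, so C_Q = C_{A0}−C_A−C_P = 1.694 mol·L⁻¹; C_P/C_Q = 0.245.

0.245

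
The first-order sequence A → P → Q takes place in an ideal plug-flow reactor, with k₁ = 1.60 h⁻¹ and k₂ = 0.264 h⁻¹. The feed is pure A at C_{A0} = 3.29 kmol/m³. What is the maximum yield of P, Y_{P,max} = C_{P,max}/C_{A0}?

0.700

Evaluating C_P at τ_opt = ln(k₂/k₁)/(k₂−k₁) gives C_{P,max}/C_{A0} = (k₁/k₂)^[k₂/(k₂−k₁)].
= (1.60/0.264)^(0.264/(0.264−1.60)) = (6.061)^(-0.1976) = 0.7004.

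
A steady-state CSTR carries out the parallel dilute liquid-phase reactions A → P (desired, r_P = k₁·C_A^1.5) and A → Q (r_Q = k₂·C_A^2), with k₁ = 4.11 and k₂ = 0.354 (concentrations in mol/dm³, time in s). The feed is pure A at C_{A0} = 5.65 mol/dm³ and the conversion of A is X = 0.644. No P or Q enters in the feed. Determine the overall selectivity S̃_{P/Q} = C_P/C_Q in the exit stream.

Exit C_A = C_{A0}(1−X) = 5.65×0.356 = 2.011 mol/dm³.
A CSTR operates uniformly at the exit composition, giving r_P = 11.72 and r_Q = 1.432 (each k·C_A^n at C_A = 2.011).
Overall selectivity = C_P/C_Q = r_Pτ/(r_Qτ) = r_P/r_Q = 8.19.

8.19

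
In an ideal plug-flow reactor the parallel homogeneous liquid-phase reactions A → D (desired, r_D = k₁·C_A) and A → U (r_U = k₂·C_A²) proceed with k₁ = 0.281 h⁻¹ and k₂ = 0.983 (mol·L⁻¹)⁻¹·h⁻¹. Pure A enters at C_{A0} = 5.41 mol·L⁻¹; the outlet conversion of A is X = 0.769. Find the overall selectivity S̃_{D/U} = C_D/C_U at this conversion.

0.0990

C_A = C_{A0}(1−X) = 1.250 mol·L⁻¹.
Along a PFR/batch, dC_D/dC_A = −r_D/(r_D+r_U) = −k₁/(k₁+k₂·C_A).
Integrating from C_{A0} to C_A: C_D = (0.281/0.983)·ln[(0.281+0.983·5.41)/(0.281+0.983·1.25)] = 0.2859·ln(5.599/1.509) = 0.3747 mol·L⁻¹.
C_U = (C_{A0}−C_A)−C_D = 3.786 mol·L⁻¹; S̃_{D/U} = 0.3747/3.786 = 0.0990.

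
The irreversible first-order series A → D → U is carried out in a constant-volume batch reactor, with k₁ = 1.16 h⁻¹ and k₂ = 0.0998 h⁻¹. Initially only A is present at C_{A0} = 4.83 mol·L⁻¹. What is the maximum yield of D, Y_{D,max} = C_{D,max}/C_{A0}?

0.794

Evaluating C_D at t_opt = ln(k₂/k₁)/(k₂−k₁) gives C_{D,max}/C_{A0} = (k₁/k₂)^[k₂/(k₂−k₁)].
= (1.16/0.0998)^(0.0998/(0.0998−1.16)) = (11.62)^(-0.09413) = 0.7938.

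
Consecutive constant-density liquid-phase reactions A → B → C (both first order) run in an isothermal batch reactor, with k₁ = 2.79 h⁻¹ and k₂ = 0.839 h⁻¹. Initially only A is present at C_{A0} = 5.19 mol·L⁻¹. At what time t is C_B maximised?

0.616 h

The intermediate peaks when r₁ = r₂, i.e. k₁e^(−k₁t) = k₂e^(−k₂t), giving t_opt = ln(k₂/k₁)/(k₂−k₁).
= ln(0.839/2.79)/(0.839−2.79) = ln(0.3007)/-1.951 = -1.202/-1.951 = 0.616 h.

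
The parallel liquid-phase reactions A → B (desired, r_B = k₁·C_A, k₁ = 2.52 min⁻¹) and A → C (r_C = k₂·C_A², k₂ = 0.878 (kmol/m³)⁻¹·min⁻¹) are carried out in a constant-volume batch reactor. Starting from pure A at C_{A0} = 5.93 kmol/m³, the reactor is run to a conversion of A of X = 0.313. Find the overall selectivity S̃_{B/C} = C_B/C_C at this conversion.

0.578

C_A = C_{A0}(1−X) = 4.074 kmol/m³.
Along a PFR/batch, dC_B/dC_A = −r_B/(r_B+r_C) = −k₁/(k₁+k₂·C_A).
Integrating from C_{A0} to C_A: C_B = (2.52/0.878)·ln[(2.52+0.878·5.93)/(2.52+0.878·4.07)] = 2.870·ln(7.727/6.097) = 0.6799 kmol/m³.
C_C = (C_{A0}−C_A)−C_B = 1.176 kmol/m³; S̃_{B/C} = 0.6799/1.176 = 0.578.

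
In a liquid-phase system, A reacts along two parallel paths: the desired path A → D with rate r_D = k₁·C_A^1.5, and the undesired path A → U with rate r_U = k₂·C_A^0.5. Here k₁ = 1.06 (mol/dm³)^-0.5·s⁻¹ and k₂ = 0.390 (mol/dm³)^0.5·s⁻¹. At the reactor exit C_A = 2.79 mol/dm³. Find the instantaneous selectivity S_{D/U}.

7.58

S_{D/U} = r_D/r_U = (k₁·C_A^1.5)/(k₂·C_A^0.5) = (k₁/k₂)·C_A.
= (1.06×2.790^1.5) / (0.390×2.790^0.5) = 4.940/0.6514 = 7.58.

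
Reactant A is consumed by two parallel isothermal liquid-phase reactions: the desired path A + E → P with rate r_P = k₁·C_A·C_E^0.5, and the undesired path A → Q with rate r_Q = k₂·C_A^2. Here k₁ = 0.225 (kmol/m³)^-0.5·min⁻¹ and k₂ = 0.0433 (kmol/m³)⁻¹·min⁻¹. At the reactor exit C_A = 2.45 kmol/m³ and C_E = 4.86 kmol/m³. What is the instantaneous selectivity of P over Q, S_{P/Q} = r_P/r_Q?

4.68

S_{P/Q} = r_P/r_Q = (k₁·C_A·C_E^0.5)/(k₂·C_A^2) = (k₁/k₂)·C_A⁻¹·C_E^0.5.
= (0.225×2.450×4.860^0.5) / (0.0433×2.450^2) = 1.215/0.2599 = 4.68.
The undesired path is higher order in A, so low C_A (CSTR or dilute feed) favours P.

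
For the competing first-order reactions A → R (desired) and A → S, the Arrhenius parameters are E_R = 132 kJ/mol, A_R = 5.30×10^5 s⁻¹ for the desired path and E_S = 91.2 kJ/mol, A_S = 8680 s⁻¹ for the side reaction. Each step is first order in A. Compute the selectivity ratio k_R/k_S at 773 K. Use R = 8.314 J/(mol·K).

0.107

k_R/k_S = (A_R/A_S)·exp[−(E_R−E_S)/(RT)] = (A_R/A_S)·exp[(E_S−E_R)/(RT)].
(E_S−E_R)/(RT) = (91.2−132)×10³/(8.314×773) = -40800/6427 = -6.348.
k_R/k_S = (5.30×10^5/8680)·exp(-6.348) = 61.06 × 0.001749 = 0.107.
Since E_R > E_S, raising the temperature improves selectivity toward R.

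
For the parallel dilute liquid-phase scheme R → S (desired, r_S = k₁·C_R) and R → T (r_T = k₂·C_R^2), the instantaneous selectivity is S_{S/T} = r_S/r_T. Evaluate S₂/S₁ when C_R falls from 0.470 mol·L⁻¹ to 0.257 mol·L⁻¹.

1.83

S_{S/T} = (k₁/k₂)·C_R⁻¹, so S₂/S₁ = (C_{R,2}/C_{R,1})⁻¹.
= 0.470/0.257 = 1.83.
Selectivity toward S rises as C_R falls — low-concentration operation is favoured.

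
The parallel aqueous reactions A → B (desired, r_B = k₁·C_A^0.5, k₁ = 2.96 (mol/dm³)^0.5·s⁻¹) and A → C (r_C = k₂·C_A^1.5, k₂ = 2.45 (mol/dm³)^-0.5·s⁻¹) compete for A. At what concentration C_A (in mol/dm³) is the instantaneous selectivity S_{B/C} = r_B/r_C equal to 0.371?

S_{B/C} = (k₁/k₂)·C_A⁻¹ ⇒ C_A = (S·k₂/k₁)^(-1).
= (0.371×2.45/2.96)^(-1) = (0.3071)^(-1) = 3.26 mol/dm³.

3.26 mol/dm³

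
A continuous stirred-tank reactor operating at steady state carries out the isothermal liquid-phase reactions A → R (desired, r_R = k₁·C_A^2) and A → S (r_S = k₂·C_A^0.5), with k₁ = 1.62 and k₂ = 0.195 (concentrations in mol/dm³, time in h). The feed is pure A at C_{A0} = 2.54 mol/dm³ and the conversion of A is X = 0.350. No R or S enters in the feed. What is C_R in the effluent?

Exit C_A = C_{A0}(1−X) = 2.54×0.650 = 1.651 mol/dm³.
In a CSTR the entire volume is at exit conditions, so r_R = 1.62×1.651^2 = 4.416 and r_S = 0.195×1.651^0.5 = 0.2506.
Fraction of consumed A going to R: r_R/(r_R+r_S) = 0.9463.
C_R = 0.9463·C_{A0}·X = 0.9463×2.54×0.350 = 0.841 mol/dm³.

0.841 mol/dm³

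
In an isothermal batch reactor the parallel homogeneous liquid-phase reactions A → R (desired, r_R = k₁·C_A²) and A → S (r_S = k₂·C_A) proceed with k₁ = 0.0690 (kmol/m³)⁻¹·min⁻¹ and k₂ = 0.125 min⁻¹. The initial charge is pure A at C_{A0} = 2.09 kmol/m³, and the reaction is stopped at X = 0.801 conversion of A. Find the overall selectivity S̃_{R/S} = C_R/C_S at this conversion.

0.649

C_A = C_{A0}(1−X) = 0.4159 kmol/m³.
Along a PFR/batch, dC_S/dC_A = −r_S/(r_R+r_S) = −k₂/(k₂+k₁·C_A).
Integrating from C_{A0} to C_A: C_S = (0.125/0.0690)·ln[(0.125+0.0690·2.09)/(0.125+0.0690·0.416)] = 1.812·ln(0.2692/0.1537) = 1.015 kmol/m³.
Then C_R = (C_{A0}−C_A) − C_S = 1.674 − 1.015 = 0.6587 kmol/m³.
S̃_{R/S} = C_R/C_S = 0.6587/1.015 = 0.649.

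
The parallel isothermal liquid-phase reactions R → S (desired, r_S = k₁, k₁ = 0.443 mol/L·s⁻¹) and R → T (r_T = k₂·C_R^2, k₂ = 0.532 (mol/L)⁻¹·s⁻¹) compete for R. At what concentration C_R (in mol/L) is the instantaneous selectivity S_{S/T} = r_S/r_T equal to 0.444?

S_{S/T} = (k₁/k₂)·C_R^-2 ⇒ C_R = (S·k₂/k₁)^(-0.5).
= (0.444×0.532/0.443)^(-0.5) = (0.5332)^(-0.5) = 1.37 mol/L.

1.37 mol/L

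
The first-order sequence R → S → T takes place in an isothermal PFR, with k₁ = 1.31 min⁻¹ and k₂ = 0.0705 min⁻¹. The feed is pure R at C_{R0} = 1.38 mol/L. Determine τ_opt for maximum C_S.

The intermediate peaks when r₁ = r₂, i.e. k₁e^(−k₁τ) = k₂e^(−k₂τ), giving τ_opt = ln(k₂/k₁)/(k₂−k₁).
= ln(0.0705/1.31)/(0.0705−1.31) = ln(0.05382)/-1.240 = -2.922/-1.240 = 2.36 min.

2.36 min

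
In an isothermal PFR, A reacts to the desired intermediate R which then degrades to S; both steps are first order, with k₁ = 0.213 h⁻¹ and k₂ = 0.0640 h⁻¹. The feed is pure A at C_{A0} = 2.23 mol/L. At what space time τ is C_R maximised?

8.07 h

Setting dC_R/dτ = 0 gives τ_opt = ln(k₂/k₁)/(k₂−k₁).
= ln(0.0640/0.213)/(0.0640−0.213) = ln(0.3005)/-0.1490 = -1.202/-0.1490 = 8.07 h.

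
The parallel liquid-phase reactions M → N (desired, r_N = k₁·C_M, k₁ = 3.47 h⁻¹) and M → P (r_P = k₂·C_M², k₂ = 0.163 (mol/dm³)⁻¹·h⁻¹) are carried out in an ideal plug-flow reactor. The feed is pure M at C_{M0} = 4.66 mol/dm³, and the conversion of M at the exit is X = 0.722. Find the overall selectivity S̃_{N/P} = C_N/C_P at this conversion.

C_M = C_{M0}(1−X) = 1.295 mol/dm³.
Along a PFR/batch, dC_N/dC_M = −r_N/(r_N+r_P) = −k₁/(k₁+k₂·C_M).
Integrating from C_{M0} to C_M: C_N = (3.47/0.163)·ln[(3.47+0.163·4.66)/(3.47+0.163·1.30)] = 21.29·ln(4.230/3.681) = 2.956 mol/dm³.
C_P = (C_{M0}−C_M)−C_N = 0.4081 mol/dm³; S̃_{N/P} = 2.956/0.4081 = 7.24.

7.24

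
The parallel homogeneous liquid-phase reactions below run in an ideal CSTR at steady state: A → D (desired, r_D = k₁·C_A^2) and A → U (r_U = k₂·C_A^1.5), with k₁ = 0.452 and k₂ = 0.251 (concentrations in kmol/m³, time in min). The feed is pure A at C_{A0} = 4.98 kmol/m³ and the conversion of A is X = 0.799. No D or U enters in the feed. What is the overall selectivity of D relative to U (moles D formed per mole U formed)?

1.80

Exit C_A = C_{A0}(1−X) = 4.98×0.201 = 1.001 kmol/m³.
In a CSTR the entire volume is at exit conditions, so r_D = 0.452×1.001^2 = 0.4529 and r_U = 0.251×1.001^1.5 = 0.2514.
Overall selectivity = C_D/C_U = r_Dτ/(r_Uτ) = r_D/r_U = 1.80.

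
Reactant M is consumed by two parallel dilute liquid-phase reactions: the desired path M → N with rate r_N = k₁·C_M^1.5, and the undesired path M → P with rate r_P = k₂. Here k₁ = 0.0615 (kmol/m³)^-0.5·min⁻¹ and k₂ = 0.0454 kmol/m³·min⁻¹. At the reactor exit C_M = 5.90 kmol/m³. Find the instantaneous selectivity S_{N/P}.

19.4

S_{N/P} = r_N/r_P = (k₁·C_M^1.5)/(k₂) = (k₁/k₂)·C_M^1.5.
= (0.0615×5.900^1.5) / (0.0454) = 0.8814/0.04540 = 19.4.
Since the desired path is higher order in M, keeping C_M high (PFR or concentrated feed) favours N.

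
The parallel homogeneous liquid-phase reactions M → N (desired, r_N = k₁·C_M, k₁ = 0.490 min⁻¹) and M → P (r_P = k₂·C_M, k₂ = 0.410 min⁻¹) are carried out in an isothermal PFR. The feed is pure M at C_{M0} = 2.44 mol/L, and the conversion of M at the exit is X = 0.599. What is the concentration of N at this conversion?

C_M = C_{M0}(1−X) = 0.9784 mol/L.
Both paths are first order in M, so the instantaneous fraction to N is constant: dC_N/d(−C_M) = k₁/(k₁+k₂) = 0.5444.
C_N = 0.5444·(C_{M0}−C_M) = 0.5444×1.462 = 0.796 mol/L.

0.796 mol/L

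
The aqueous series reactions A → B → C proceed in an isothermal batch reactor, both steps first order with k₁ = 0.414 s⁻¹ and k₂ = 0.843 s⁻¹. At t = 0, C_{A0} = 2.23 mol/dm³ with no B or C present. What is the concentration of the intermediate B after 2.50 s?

The intermediate concentration in a first-order A→B→C sequence is C_B = k₁C_{A0}(e^(−k₁t) − e^(−k₂t))/(k₂−k₁).
e^(−k₁t) = e^(−0.414×2.50) = e^(−1.035) = 0.3552; e^(−k₂t) = e^(−2.107) = 0.1215.
C_B = 0.414×2.23/(0.843−0.414) × (0.3552−0.1215) = 2.152×0.2337 = 0.5029 mol/dm³.

0.503 mol/dm³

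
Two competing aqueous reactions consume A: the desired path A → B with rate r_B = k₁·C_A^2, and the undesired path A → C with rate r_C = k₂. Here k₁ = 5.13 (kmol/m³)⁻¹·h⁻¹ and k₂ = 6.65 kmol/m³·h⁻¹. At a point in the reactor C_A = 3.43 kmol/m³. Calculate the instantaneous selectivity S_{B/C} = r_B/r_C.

9.08

S_{B/C} = r_B/r_C = (k₁·C_A^2)/(k₂) = (k₁/k₂)·C_A^2.
= (5.13×3.430^2) / (6.65) = 60.35/6.650 = 9.08.
Since the desired path is higher order in A, keeping C_A high (PFR or concentrated feed) favours B.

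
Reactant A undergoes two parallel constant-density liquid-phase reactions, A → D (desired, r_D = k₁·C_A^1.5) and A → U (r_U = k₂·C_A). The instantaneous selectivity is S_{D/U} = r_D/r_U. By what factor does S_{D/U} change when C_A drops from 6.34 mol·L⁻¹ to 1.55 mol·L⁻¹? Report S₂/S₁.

0.494

S_{D/U} = (k₁/k₂)·C_A^0.5, so S₂/S₁ = (C_{A,2}/C_{A,1})^0.5.
= (1.55/6.34)^0.5 = (0.2445)^0.5 = 0.494.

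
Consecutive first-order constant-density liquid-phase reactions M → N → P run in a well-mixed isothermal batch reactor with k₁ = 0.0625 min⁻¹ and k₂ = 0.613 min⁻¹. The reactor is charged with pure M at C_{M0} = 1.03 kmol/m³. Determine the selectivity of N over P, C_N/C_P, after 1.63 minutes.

For first-order series with pure M initially, C_N(t) = k₁C_{M0}/(k₂−k₁)·(e^(−k₁t) − e^(−k₂t)).
e^(−k₁t) = e^(−0.0625×1.63) = e^(−0.1019) = 0.9031; e^(−k₂t) = e^(−0.9992) = 0.3682.
C_N = 0.0625×1.03/(0.613−0.0625) × (0.9031−0.3682) = 0.1169×0.5350 = 0.06256 kmol/m³.
C_M = C_{M0}e^(−k₁t) = 0.9302 kmol/m³, so C_P = C_{M0}−C_M−C_N = 0.03720 kmol/m³; C_N/C_P = 1.68.

1.68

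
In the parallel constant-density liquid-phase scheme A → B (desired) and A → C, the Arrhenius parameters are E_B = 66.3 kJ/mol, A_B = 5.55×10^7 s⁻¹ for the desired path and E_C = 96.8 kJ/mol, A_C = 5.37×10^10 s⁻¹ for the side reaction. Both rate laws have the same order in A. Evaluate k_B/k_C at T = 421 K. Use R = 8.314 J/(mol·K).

6.29

With equal orders, S_{B/C} = k_B/k_C = (A_B/A_C)·exp[(E_C−E_B)/(RT)].
(E_C−E_B)/(RT) = (96.8−66.3)×10³/(8.314×421) = 30500/3500 = 8.714.
k_B/k_C = (5.55×10^7/5.37×10^10)·exp(8.714) = 0.001034 × 6086 = 6.29.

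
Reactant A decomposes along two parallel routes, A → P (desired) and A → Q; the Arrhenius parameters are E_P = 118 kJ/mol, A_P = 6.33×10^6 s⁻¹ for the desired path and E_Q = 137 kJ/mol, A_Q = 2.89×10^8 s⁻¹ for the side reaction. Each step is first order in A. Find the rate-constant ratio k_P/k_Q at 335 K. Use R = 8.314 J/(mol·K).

k_P/k_Q = (A_P/A_Q)·exp[−(E_P−E_Q)/(RT)] = (A_P/A_Q)·exp[(E_Q−E_P)/(RT)].
(E_Q−E_P)/(RT) = (137−118)×10³/(8.314×335) = 19000/2785 = 6.822.
k_P/k_Q = (6.33×10^6/2.89×10^8)·exp(6.822) = 0.02190 × 917.6 = 20.1.
Since E_P < E_Q, lowering the temperature improves selectivity toward P.

20.1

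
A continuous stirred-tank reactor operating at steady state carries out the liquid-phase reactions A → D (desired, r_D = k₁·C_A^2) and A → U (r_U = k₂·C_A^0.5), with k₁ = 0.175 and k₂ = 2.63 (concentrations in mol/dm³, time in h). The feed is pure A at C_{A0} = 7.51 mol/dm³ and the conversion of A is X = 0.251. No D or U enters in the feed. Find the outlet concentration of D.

0.886 mol/dm³

Exit C_A = C_{A0}(1−X) = 7.51×0.749 = 5.625 mol/dm³.
A CSTR operates uniformly at the exit composition, giving r_D = 5.537 and r_U = 6.238 (each k·C_A^n at C_A = 5.625).
Fraction of consumed A going to D: r_D/(r_D+r_U) = 0.4703.
C_D = 0.4703·C_{A0}·X = 0.4703×7.51×0.251 = 0.886 mol/dm³.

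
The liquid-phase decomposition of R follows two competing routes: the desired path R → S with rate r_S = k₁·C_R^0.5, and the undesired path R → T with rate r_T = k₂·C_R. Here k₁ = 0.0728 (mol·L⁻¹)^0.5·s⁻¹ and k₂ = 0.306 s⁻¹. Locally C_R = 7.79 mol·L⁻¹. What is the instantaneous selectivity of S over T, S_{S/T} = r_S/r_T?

0.0852

S_{S/T} = r_S/r_T = (k₁·C_R^0.5)/(k₂·C_R) = (k₁/k₂)·C_R^-0.5.
= (0.0728×7.790^0.5) / (0.306×7.790) = 0.2032/2.384 = 0.0852.
The undesired path is higher order in R, so low C_R (CSTR or dilute feed) favours S.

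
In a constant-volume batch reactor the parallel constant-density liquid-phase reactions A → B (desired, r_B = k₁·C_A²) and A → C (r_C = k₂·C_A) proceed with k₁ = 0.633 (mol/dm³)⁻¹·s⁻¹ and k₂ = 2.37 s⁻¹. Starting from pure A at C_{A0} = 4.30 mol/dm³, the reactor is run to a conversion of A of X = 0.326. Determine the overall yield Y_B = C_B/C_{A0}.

0.159

C_A = C_{A0}(1−X) = 2.898 mol/dm³.
Along a PFR/batch, dC_C/dC_A = −r_C/(r_B+r_C) = −k₂/(k₂+k₁·C_A).
Integrating from C_{A0} to C_A: C_C = (2.37/0.633)·ln[(2.37+0.633·4.30)/(2.37+0.633·2.90)] = 3.744·ln(5.092/4.205) = 0.7169 mol/dm³.
Then C_B = (C_{A0}−C_A) − C_C = 1.402 − 0.7169 = 0.6849 mol/dm³.
Y_B = C_B/C_{A0} = 0.6849/4.30 = 0.159.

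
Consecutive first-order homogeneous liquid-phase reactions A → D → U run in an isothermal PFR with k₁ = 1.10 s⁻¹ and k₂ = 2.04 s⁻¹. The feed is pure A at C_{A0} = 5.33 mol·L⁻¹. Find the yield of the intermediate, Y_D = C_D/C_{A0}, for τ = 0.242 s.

0.182

Solving the coupled first-order balances gives C_D(τ) = [k₁/(k₂−k₁)]·C_{A0}·(e^(−k₁τ) − e^(−k₂τ)).
e^(−k₁τ) = e^(−1.10×0.242) = e^(−0.2662) = 0.7663; e^(−k₂τ) = e^(−0.4937) = 0.6104.
C_D = 1.10×5.33/(2.04−1.10) × (0.7663−0.6104) = 6.237×0.1559 = 0.9724 mol·L⁻¹.
Y_D = C_D/C_{A0} = 0.9724/5.33 = 0.182.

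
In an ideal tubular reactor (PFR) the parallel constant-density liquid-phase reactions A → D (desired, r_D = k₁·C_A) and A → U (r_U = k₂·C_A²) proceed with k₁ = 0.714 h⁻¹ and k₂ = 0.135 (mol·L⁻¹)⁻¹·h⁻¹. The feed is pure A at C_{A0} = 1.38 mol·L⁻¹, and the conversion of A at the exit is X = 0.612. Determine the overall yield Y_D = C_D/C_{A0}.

0.519

C_A = C_{A0}(1−X) = 0.5354 mol·L⁻¹.
Along a PFR/batch, dC_D/dC_A = −r_D/(r_D+r_U) = −k₁/(k₁+k₂·C_A).
Integrating from C_{A0} to C_A: C_D = (0.714/0.135)·ln[(0.714+0.135·1.38)/(0.714+0.135·0.535)] = 5.289·ln(0.9003/0.7863) = 0.7162 mol·L⁻¹.
Y_D = C_D/C_{A0} = 0.7162/1.38 = 0.519.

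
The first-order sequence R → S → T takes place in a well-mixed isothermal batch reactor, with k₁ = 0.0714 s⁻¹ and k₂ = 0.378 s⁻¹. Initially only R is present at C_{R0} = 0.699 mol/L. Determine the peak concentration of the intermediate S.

0.0896 mol/L

Evaluating C_S at t_opt = ln(k₂/k₁)/(k₂−k₁) gives C_{S,max}/C_{R0} = (k₁/k₂)^[k₂/(k₂−k₁)].
= (0.0714/0.378)^(0.378/(0.378−0.0714)) = (0.1889)^(1.233) = 0.1281.
C_{S,max} = 0.1281×0.699 = 0.0896 mol/L.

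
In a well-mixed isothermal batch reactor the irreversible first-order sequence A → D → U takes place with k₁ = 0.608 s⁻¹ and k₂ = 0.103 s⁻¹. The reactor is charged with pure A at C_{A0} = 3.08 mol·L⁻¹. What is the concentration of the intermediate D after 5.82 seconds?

Solving the coupled first-order balances gives C_D(t) = [k₁/(k₂−k₁)]·C_{A0}·(e^(−k₁t) − e^(−k₂t)).
e^(−k₁t) = e^(−0.608×5.82) = e^(−3.539) = 0.02906; e^(−k₂t) = e^(−0.5995) = 0.5491.
C_D = 0.608×3.08/(0.103−0.608) × (0.02906−0.5491) = (-3.708)×(-0.5201) = 1.928 mol·L⁻¹.

1.93 mol·L⁻¹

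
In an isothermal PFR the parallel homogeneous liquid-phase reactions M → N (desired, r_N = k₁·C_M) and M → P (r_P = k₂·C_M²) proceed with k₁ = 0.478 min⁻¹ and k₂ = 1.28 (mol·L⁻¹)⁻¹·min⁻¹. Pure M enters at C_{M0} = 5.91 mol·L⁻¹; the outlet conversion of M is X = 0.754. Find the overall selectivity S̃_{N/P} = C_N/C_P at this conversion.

C_M = C_{M0}(1−X) = 1.454 mol·L⁻¹.
Along a PFR/batch, dC_N/dC_M = −r_N/(r_N+r_P) = −k₁/(k₁+k₂·C_M).
Integrating from C_{M0} to C_M: C_N = (0.478/1.28)·ln[(0.478+1.28·5.91)/(0.478+1.28·1.45)] = 0.3734·ln(8.043/2.339) = 0.4612 mol·L⁻¹.
C_P = (C_{M0}−C_M)−C_N = 3.995 mol·L⁻¹; S̃_{N/P} = 0.4612/3.995 = 0.115.

0.115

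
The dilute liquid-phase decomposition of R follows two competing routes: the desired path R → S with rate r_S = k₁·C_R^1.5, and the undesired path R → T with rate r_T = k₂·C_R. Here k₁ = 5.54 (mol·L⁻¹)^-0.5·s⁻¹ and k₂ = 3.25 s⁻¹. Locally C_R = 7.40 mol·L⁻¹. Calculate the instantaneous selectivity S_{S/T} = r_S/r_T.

4.64

S_{S/T} = r_S/r_T = (k₁·C_R^1.5)/(k₂·C_R) = (k₁/k₂)·C_R^0.5.
= (5.54×7.400^1.5) / (3.25×7.400) = 111.5/24.05 = 4.64.
Since the desired path is higher order in R, keeping C_R high (PFR or concentrated feed) favours S.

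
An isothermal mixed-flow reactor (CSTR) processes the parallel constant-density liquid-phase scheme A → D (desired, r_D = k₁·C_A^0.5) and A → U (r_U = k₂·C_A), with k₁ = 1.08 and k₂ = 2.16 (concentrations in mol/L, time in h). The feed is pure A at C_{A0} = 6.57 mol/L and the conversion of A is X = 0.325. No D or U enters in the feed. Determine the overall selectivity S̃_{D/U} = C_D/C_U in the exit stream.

0.237

Exit C_A = C_{A0}(1−X) = 6.57×0.675 = 4.435 mol/L.
A CSTR operates uniformly at the exit composition, giving r_D = 2.274 and r_U = 9.579 (each k·C_A^n at C_A = 4.435).
Overall selectivity = C_D/C_U = r_Dτ/(r_Uτ) = r_D/r_U = 0.237.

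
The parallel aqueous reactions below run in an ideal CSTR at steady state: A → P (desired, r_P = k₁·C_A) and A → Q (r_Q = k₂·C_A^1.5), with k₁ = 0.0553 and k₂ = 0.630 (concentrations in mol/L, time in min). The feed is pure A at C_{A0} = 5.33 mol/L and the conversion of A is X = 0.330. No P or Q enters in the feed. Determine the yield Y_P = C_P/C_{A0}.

0.0146

Exit C_A = C_{A0}(1−X) = 5.33×0.670 = 3.571 mol/L.
Rates in a CSTR are evaluated at the outlet concentration: r_P = 0.0553×3.571 = 0.1975, r_Q = 0.630×3.571^1.5 = 4.252.
Fraction of consumed A going to P: r_P/(r_P+r_Q) = 0.04439.
C_P = 0.04439·C_{A0}·X = 0.04439×5.33×0.330 = 0.0781 mol/L; Y_P = C_P/C_{A0} = 0.0146.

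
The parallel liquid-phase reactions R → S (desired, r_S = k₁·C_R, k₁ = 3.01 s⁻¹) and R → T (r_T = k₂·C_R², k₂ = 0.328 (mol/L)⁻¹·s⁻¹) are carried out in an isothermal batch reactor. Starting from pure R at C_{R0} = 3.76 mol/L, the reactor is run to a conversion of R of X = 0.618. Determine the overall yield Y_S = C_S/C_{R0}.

0.483

C_R = C_{R0}(1−X) = 1.436 mol/L.
Along a PFR/batch, dC_S/dC_R = −r_S/(r_S+r_T) = −k₁/(k₁+k₂·C_R).
Integrating from C_{R0} to C_R: C_S = (3.01/0.328)·ln[(3.01+0.328·3.76)/(3.01+0.328·1.44)] = 9.177·ln(4.243/3.481) = 1.817 mol/L.
Y_S = C_S/C_{R0} = 1.817/3.76 = 0.483.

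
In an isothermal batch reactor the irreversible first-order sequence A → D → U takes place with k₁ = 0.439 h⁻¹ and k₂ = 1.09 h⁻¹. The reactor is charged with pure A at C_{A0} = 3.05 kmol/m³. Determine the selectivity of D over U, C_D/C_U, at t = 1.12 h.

Solving the coupled first-order balances gives C_D(t) = [k₁/(k₂−k₁)]·C_{A0}·(e^(−k₁t) − e^(−k₂t)).
e^(−k₁t) = e^(−0.439×1.12) = e^(−0.4917) = 0.6116; e^(−k₂t) = e^(−1.221) = 0.2950.
C_D = 0.439×3.05/(1.09−0.439) × (0.6116−0.2950) = 2.057×0.3166 = 0.6512 kmol/m³.
C_A = C_{A0}e^(−k₁t) = 1.865 kmol/m³, so C_U = C_{A0}−C_A−C_D = 0.5334 kmol/m³; C_D/C_U = 1.22.

1.22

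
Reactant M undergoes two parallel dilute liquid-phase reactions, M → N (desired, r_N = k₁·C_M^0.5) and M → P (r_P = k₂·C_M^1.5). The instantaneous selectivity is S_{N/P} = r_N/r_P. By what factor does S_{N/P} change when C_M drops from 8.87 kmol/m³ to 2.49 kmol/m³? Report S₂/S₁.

3.56

S_{N/P} = (k₁/k₂)·C_M⁻¹, so S₂/S₁ = (C_{M,2}/C_{M,1})⁻¹.
= 8.87/2.49 = 3.56.
Selectivity toward N rises as C_M falls — low-concentration operation is favoured.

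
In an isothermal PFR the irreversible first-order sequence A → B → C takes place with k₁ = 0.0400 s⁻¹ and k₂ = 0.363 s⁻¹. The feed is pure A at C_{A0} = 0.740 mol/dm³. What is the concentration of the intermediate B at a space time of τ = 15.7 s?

The intermediate concentration in a first-order A→B→C sequence is C_B = k₁C_{A0}(e^(−k₁τ) − e^(−k₂τ))/(k₂−k₁).
e^(−k₁τ) = e^(−0.0400×15.7) = e^(−0.6280) = 0.5337; e^(−k₂τ) = e^(−5.699) = 0.003349.
C_B = 0.0400×0.740/(0.363−0.0400) × (0.5337−0.003349) = 0.09164×0.5303 = 0.04860 mol/dm³.

0.0486 mol/dm³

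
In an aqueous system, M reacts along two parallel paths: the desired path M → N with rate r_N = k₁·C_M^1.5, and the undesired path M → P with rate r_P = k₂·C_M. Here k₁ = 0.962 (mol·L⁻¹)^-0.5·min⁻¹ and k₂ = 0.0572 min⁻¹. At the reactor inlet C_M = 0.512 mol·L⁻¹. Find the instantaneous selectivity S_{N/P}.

S_{N/P} = r_N/r_P = (k₁·C_M^1.5)/(k₂·C_M) = (k₁/k₂)·C_M^0.5.
= (0.962×0.5120^1.5) / (0.0572×0.5120) = 0.3524/0.02929 = 12.0.

12.0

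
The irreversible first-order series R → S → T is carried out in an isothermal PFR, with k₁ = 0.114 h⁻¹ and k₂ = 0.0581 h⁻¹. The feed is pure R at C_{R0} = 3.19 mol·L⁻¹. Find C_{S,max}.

For a first-order series the maximum intermediate yield is C_{S,max}/C_{R0} = (k₁/k₂)^[k₂/(k₂−k₁)].
= (0.114/0.0581)^(0.0581/(0.0581−0.114)) = (1.962)^(-1.039) = 0.4963.
C_{S,max} = 0.4963×3.19 = 1.58 mol·L⁻¹.

1.58 mol·L⁻¹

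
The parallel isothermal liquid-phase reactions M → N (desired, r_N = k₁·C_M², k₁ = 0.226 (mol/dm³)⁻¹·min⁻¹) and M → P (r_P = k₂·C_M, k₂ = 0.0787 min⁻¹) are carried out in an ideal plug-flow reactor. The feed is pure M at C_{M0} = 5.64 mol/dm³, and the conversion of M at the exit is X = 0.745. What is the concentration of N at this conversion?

C_M = C_{M0}(1−X) = 1.438 mol/dm³.
Along a PFR/batch, dC_P/dC_M = −r_P/(r_N+r_P) = −k₂/(k₂+k₁·C_M).
Integrating from C_{M0} to C_M: C_P = (0.0787/0.226)·ln[(0.0787+0.226·5.64)/(0.0787+0.226·1.44)] = 0.3482·ln(1.353/0.4037) = 0.4212 mol/dm³.
Then C_N = (C_{M0}−C_M) − C_P = 4.202 − 0.4212 = 3.781 mol/dm³.

3.78 mol/dm³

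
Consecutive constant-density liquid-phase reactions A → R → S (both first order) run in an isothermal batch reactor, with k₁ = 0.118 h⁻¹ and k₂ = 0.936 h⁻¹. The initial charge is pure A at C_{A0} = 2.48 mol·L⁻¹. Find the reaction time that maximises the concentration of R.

Setting dC_R/dt = 0 gives t_opt = ln(k₂/k₁)/(k₂−k₁).
= ln(0.936/0.118)/(0.936−0.118) = ln(7.932)/0.8180 = 2.071/0.8180 = 2.53 h.

2.53 h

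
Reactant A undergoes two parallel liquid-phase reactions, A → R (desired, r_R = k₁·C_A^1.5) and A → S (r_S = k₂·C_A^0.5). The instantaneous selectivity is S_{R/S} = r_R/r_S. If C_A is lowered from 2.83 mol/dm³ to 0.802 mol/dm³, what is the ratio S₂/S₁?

S_{R/S} = (k₁/k₂)·C_A, so S₂/S₁ = (C_{A,2}/C_{A,1}).
= 0.802/2.83 = 0.283.

0.283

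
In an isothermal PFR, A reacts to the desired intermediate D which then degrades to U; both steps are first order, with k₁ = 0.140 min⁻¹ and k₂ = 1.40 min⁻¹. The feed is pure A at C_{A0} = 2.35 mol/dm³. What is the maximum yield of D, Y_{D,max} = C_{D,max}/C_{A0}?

Evaluating C_D at τ_opt = ln(k₂/k₁)/(k₂−k₁) gives C_{D,max}/C_{A0} = (k₁/k₂)^[k₂/(k₂−k₁)].
= (0.140/1.40)^(1.40/(1.40−0.140)) = (0.1000)^(1.111) = 0.07743.

0.0774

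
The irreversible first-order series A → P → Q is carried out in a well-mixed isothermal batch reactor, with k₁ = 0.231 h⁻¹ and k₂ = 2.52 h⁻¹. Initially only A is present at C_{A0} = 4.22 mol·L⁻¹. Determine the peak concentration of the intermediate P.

0.304 mol·L⁻¹

Evaluating C_P at t_opt = ln(k₂/k₁)/(k₂−k₁) gives C_{P,max}/C_{A0} = (k₁/k₂)^[k₂/(k₂−k₁)].
= (0.231/2.52)^(2.52/(2.52−0.231)) = (0.09167)^(1.101) = 0.07202.
C_{P,max} = 0.07202×4.22 = 0.304 mol·L⁻¹.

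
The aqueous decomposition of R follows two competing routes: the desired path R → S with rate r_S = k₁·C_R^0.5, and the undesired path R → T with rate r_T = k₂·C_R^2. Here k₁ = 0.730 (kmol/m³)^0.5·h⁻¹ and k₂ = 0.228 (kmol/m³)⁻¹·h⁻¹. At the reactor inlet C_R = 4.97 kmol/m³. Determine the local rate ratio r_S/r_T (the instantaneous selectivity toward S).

S_{S/T} = r_S/r_T = (k₁·C_R^0.5)/(k₂·C_R^2) = (k₁/k₂)·C_R^-1.5.
= (0.730×4.970^0.5) / (0.228×4.970^2) = 1.627/5.632 = 0.289.
The undesired path is higher order in R, so low C_R (CSTR or dilute feed) favours S.

0.289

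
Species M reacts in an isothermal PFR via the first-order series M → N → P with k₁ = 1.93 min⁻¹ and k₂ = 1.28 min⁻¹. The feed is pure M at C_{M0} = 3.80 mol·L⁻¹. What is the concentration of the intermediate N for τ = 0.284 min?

For first-order series with pure M initially, C_N(τ) = k₁C_{M0}/(k₂−k₁)·(e^(−k₁τ) − e^(−k₂τ)).
e^(−k₁τ) = e^(−1.93×0.284) = e^(−0.5481) = 0.5780; e^(−k₂τ) = e^(−0.3635) = 0.6952.
C_N = 1.93×3.80/(1.28−1.93) × (0.5780−0.6952) = (-11.28)×(-0.1172) = 1.322 mol·L⁻¹.

1.32 mol·L⁻¹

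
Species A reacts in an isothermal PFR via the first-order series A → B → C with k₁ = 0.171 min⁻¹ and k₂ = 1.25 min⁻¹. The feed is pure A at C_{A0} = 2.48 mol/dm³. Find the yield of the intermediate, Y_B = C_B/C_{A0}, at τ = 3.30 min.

0.0876

The intermediate concentration in a first-order A→B→C sequence is C_B = k₁C_{A0}(e^(−k₁τ) − e^(−k₂τ))/(k₂−k₁).
e^(−k₁τ) = e^(−0.171×3.30) = e^(−0.5643) = 0.5688; e^(−k₂τ) = e^(−4.125) = 0.01616.
C_B = 0.171×2.48/(1.25−0.171) × (0.5688−0.01616) = 0.3930×0.5526 = 0.2172 mol/dm³.
Y_B = C_B/C_{A0} = 0.2172/2.48 = 0.0876.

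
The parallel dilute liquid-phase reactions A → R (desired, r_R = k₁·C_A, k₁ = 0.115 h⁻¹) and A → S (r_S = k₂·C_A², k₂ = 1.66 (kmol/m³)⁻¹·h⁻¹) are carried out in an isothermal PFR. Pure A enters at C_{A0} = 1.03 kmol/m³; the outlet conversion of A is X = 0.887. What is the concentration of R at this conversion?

C_A = C_{A0}(1−X) = 0.1164 kmol/m³.
Along a PFR/batch, dC_R/dC_A = −r_R/(r_R+r_S) = −k₁/(k₁+k₂·C_A).
Integrating from C_{A0} to C_A: C_R = (0.115/1.66)·ln[(0.115+1.66·1.03)/(0.115+1.66·0.116)] = 0.06928·ln(1.825/0.3082) = 0.1232 kmol/m³.

0.123 kmol/m³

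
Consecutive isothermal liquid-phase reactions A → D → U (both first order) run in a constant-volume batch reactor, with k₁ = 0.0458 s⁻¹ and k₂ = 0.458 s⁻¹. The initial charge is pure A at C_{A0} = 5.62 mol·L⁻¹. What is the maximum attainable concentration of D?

0.435 mol·L⁻¹

Evaluating C_D at t_opt = ln(k₂/k₁)/(k₂−k₁) gives C_{D,max}/C_{A0} = (k₁/k₂)^[k₂/(k₂−k₁)].
= (0.0458/0.458)^(0.458/(0.458−0.0458)) = (0.1000)^(1.111) = 0.07743.
C_{D,max} = 0.07743×5.62 = 0.435 mol·L⁻¹.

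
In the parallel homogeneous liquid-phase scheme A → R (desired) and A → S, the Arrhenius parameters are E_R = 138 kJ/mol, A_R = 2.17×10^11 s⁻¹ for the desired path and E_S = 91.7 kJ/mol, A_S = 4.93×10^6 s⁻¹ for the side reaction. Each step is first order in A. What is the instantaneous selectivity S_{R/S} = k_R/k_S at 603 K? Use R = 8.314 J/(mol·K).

Since both paths have the same order in A, the concentration cancels and S_{R/S} = k_R/k_S = (A_R/A_S)·exp[(E_S−E_R)/(RT)].
(E_S−E_R)/(RT) = (91.7−138)×10³/(8.314×603) = -46300/5013 = -9.235.
k_R/k_S = (2.17×10^11/4.93×10^6)·exp(-9.235) = 44016 × 9.753×10^-5 = 4.29.

4.29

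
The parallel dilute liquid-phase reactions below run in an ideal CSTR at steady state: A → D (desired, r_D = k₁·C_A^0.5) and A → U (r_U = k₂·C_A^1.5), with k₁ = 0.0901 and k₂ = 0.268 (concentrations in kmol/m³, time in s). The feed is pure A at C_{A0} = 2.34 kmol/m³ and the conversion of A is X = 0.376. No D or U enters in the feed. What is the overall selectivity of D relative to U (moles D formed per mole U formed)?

0.230

Exit C_A = C_{A0}(1−X) = 2.34×0.624 = 1.460 kmol/m³.
In a CSTR the entire volume is at exit conditions, so r_D = 0.0901×1.460^0.5 = 0.1089 and r_U = 0.268×1.460^1.5 = 0.4729.
Overall selectivity = C_D/C_U = r_Dτ/(r_Uτ) = r_D/r_U = 0.230.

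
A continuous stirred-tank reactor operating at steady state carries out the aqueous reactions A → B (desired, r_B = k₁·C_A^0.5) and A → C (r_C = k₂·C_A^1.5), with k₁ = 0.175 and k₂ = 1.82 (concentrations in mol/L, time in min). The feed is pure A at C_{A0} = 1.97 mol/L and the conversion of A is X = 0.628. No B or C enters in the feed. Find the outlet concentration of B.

0.143 mol/L

Exit C_A = C_{A0}(1−X) = 1.97×0.372 = 0.7328 mol/L.
Rates in a CSTR are evaluated at the outlet concentration: r_B = 0.175×0.7328^0.5 = 0.1498, r_C = 1.82×0.7328^1.5 = 1.142.
Fraction of consumed A going to B: r_B/(r_B+r_C) = 0.1160.
C_B = 0.1160·C_{A0}·X = 0.1160×1.97×0.628 = 0.143 mol/L.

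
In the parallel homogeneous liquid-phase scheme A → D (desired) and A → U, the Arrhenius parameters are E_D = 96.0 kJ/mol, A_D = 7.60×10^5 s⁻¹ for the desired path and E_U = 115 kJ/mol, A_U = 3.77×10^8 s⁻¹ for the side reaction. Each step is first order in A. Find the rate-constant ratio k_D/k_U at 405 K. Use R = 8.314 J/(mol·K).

With equal orders, S_{D/U} = k_D/k_U = (A_D/A_U)·exp[(E_U−E_D)/(RT)].
(E_U−E_D)/(RT) = (115−96.0)×10³/(8.314×405) = 19000/3367 = 5.643.
k_D/k_U = (7.60×10^5/3.77×10^8)·exp(5.643) = 0.002016 × 282.2 = 0.569.
Since E_D < E_U, lowering the temperature improves selectivity toward D.

0.569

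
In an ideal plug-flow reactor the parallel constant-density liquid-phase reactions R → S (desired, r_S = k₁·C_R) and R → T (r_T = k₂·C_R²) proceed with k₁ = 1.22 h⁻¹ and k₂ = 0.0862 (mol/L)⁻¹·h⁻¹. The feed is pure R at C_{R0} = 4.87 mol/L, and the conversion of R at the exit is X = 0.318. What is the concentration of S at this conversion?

1.20 mol/L

C_R = C_{R0}(1−X) = 3.321 mol/L.
Along a PFR/batch, dC_S/dC_R = −r_S/(r_S+r_T) = −k₁/(k₁+k₂·C_R).
Integrating from C_{R0} to C_R: C_S = (1.22/0.0862)·ln[(1.22+0.0862·4.87)/(1.22+0.0862·3.32)] = 14.15·ln(1.640/1.506) = 1.202 mol/L.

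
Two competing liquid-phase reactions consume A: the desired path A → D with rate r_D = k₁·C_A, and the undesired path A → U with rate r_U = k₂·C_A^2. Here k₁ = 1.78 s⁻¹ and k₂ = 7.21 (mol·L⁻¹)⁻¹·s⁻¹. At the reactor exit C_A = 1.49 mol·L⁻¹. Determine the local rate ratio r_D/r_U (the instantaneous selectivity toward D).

0.166

S_{D/U} = r_D/r_U = (k₁·C_A)/(k₂·C_A^2) = (k₁/k₂)·C_A⁻¹.
= (1.78×1.490) / (7.21×1.490^2) = 2.652/16.01 = 0.166.
The undesired path is higher order in A, so low C_A (CSTR or dilute feed) favours D.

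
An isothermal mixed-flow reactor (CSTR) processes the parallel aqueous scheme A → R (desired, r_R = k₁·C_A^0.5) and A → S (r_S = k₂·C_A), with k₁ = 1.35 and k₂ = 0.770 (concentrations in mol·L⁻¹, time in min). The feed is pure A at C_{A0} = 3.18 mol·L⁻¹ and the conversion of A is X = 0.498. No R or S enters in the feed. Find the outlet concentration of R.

Exit C_A = C_{A0}(1−X) = 3.18×0.502 = 1.596 mol·L⁻¹.
Rates in a CSTR are evaluated at the outlet concentration: r_R = 1.35×1.596^0.5 = 1.706, r_S = 0.770×1.596 = 1.229.
Fraction of consumed A going to R: r_R/(r_R+r_S) = 0.5812.
C_R = 0.5812·C_{A0}·X = 0.5812×3.18×0.498 = 0.920 mol·L⁻¹.

0.920 mol·L⁻¹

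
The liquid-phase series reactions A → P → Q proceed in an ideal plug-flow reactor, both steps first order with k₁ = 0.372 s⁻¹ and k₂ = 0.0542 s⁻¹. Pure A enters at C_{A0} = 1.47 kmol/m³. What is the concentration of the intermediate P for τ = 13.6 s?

0.812 kmol/m³

For first-order series with pure A initially, C_P(τ) = k₁C_{A0}/(k₂−k₁)·(e^(−k₁τ) − e^(−k₂τ)).
e^(−k₁τ) = e^(−0.372×13.6) = e^(−5.059) = 0.006351; e^(−k₂τ) = e^(−0.7371) = 0.4785.
C_P = 0.372×1.47/(0.0542−0.372) × (0.006351−0.4785) = (-1.721)×(-0.4721) = 0.8124 kmol/m³.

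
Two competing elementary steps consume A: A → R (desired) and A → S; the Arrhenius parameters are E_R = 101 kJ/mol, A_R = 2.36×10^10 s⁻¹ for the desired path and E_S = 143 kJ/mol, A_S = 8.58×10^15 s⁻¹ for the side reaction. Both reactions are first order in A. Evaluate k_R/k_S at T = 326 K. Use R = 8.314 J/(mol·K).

Since both paths have the same order in A, the concentration cancels and S_{R/S} = k_R/k_S = (A_R/A_S)·exp[(E_S−E_R)/(RT)].
(E_S−E_R)/(RT) = (143−101)×10³/(8.314×326) = 42000/2710 = 15.50.
k_R/k_S = (2.36×10^10/8.58×10^15)·exp(15.50) = 2.751×10^-6 × 5.369×10^6 = 14.8.
Since E_R < E_S, lowering the temperature improves selectivity toward R.

14.8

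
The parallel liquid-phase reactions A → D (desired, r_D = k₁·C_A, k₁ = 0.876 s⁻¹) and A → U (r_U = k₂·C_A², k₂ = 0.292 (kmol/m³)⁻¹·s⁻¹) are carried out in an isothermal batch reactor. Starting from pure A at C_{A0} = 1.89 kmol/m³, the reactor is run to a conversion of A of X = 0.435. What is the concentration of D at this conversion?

0.552 kmol/m³

C_A = C_{A0}(1−X) = 1.068 kmol/m³.
Along a PFR/batch, dC_D/dC_A = −r_D/(r_D+r_U) = −k₁/(k₁+k₂·C_A).
Integrating from C_{A0} to C_A: C_D = (0.876/0.292)·ln[(0.876+0.292·1.89)/(0.876+0.292·1.07)] = 3.000·ln(1.428/1.188) = 0.5522 kmol/m³.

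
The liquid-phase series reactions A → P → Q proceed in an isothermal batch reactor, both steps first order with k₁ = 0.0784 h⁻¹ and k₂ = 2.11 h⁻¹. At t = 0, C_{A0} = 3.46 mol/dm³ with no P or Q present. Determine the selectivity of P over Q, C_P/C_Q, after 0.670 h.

1.14

The intermediate concentration in a first-order A→B→C sequence is C_P = k₁C_{A0}(e^(−k₁t) − e^(−k₂t))/(k₂−k₁).
e^(−k₁t) = e^(−0.0784×0.670) = e^(−0.05253) = 0.9488; e^(−k₂t) = e^(−1.414) = 0.2432.
C_P = 0.0784×3.46/(2.11−0.0784) × (0.9488−0.2432) = 0.1335×0.7056 = 0.09421 mol/dm³.
C_A = C_{A0}e^(−k₁t) = 3.283 mol/dm³, so C_Q = C_{A0}−C_A−C_P = 0.08284 mol/dm³; C_P/C_Q = 1.14.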